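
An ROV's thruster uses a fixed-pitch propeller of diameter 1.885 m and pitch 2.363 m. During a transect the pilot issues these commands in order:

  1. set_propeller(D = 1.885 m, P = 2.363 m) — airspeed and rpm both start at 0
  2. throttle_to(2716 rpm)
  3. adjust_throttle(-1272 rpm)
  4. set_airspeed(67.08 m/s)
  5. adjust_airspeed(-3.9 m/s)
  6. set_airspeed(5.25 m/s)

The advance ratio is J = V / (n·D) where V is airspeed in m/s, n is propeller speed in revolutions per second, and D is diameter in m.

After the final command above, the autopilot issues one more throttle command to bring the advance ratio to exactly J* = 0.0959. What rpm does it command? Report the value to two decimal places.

rpm = 1742.53

set_propeller: D = 1.885 m, P = 2.363 m (p = P/D = 1.253581); state ← (V=0, rpm=0)
throttle_to(2716): rpm ← 2716
adjust_throttle(-1272): rpm ← 2716 -1272 = 1444
set_airspeed(67.08): V ← 67.08 m/s
adjust_airspeed(-3.9): V ← 67.08 -3.9 = 63.18 m/s
set_airspeed(5.25): V ← 5.25 m/s
final state: V = 5.25 m/s, rpm = 1444 → n = rpm/60 = 24.066667 rev/s
target J* = 0.0959; solve J* = V/(n·D) for n: n = V/(J*·D) = 5.25/(0.0959 × 1.885) = 29.042189 rev/s
rpm = 60·n = 1742.531317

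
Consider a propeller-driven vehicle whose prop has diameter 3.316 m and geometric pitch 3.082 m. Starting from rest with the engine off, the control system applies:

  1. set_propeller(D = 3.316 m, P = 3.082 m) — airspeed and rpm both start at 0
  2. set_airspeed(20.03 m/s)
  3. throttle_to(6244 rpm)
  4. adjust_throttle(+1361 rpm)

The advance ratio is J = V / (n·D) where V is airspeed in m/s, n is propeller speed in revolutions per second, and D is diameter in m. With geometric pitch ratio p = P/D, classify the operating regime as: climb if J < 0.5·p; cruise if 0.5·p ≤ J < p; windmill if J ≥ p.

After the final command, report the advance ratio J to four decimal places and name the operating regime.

J = 0.0477, regime = climb

set_propeller: D = 3.316 m, P = 3.082 m (p = P/D = 0.929433); state ← (V=0, rpm=0)
set_airspeed(20.03): V ← 20.03 m/s
throttle_to(6244): rpm ← 6244
adjust_throttle(+1361): rpm ← 6244 +1361 = 7605
final state: V = 20.03 m/s, rpm = 7605 → n = rpm/60 = 126.750000 rev/s
J = V / (n·D) = 20.03 / (126.750000 × 3.316) = 0.047656
regime bands: climb J<0.4647 | cruise [0.4647, 0.9294) | windmill J≥0.9294
J = 0.0477 → climb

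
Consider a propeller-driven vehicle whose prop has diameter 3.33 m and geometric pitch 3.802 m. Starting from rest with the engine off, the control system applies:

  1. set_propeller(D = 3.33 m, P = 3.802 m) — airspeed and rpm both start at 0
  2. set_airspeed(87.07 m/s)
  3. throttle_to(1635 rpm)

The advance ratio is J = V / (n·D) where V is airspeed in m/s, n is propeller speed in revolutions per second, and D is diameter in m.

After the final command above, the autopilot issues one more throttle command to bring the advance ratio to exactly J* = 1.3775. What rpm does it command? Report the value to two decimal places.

set_propeller: D = 3.33 m, P = 3.802 m (p = P/D = 1.141742); state ← (V=0, rpm=0)
set_airspeed(87.07): V ← 87.07 m/s
throttle_to(1635): rpm ← 1635
final state: V = 87.07 m/s, rpm = 1635 → n = rpm/60 = 27.250000 rev/s
target J* = 1.3775; solve J* = V/(n·D) for n: n = V/(J*·D) = 87.07/(1.3775 × 3.33) = 18.981595 rev/s
rpm = 60·n = 1138.895702

rpm = 1138.90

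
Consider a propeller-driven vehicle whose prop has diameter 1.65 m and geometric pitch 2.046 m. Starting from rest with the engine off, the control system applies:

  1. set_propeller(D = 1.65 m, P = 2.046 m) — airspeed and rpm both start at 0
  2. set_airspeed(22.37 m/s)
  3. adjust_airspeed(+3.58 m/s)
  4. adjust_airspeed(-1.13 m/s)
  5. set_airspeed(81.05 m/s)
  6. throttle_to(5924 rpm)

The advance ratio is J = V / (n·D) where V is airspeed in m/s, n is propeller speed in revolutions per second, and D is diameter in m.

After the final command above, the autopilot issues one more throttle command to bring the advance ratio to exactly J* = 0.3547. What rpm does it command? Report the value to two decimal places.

set_propeller: D = 1.65 m, P = 2.046 m (p = P/D = 1.240000); state ← (V=0, rpm=0)
set_airspeed(22.37): V ← 22.37 m/s
adjust_airspeed(+3.58): V ← 22.37 +3.58 = 25.95 m/s
adjust_airspeed(-1.13): V ← 25.95 -1.13 = 24.82 m/s
set_airspeed(81.05): V ← 81.05 m/s
throttle_to(5924): rpm ← 5924
final state: V = 81.05 m/s, rpm = 5924 → n = rpm/60 = 98.733333 rev/s
target J* = 0.3547; solve J* = V/(n·D) for n: n = V/(J*·D) = 81.05/(0.3547 × 1.65) = 138.486643 rev/s
rpm = 60·n = 8309.198554

rpm = 8309.20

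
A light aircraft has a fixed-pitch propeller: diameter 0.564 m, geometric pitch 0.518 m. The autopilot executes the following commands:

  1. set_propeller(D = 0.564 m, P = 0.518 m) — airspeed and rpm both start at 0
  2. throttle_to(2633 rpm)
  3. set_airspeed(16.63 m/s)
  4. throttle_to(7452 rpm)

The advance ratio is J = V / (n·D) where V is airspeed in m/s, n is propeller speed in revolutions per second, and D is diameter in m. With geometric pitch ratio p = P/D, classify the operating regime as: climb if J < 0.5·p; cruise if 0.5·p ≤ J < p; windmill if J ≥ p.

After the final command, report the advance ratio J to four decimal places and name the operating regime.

set_propeller: D = 0.564 m, P = 0.518 m (p = P/D = 0.918440); state ← (V=0, rpm=0)
throttle_to(2633): rpm ← 2633
set_airspeed(16.63): V ← 16.63 m/s
throttle_to(7452): rpm ← 7452
final state: V = 16.63 m/s, rpm = 7452 → n = rpm/60 = 124.200000 rev/s
J = V / (n·D) = 16.63 / (124.200000 × 0.564) = 0.237406
regime bands: climb J<0.4592 | cruise [0.4592, 0.9184) | windmill J≥0.9184
J = 0.2374 → climb

J = 0.2374, regime = climb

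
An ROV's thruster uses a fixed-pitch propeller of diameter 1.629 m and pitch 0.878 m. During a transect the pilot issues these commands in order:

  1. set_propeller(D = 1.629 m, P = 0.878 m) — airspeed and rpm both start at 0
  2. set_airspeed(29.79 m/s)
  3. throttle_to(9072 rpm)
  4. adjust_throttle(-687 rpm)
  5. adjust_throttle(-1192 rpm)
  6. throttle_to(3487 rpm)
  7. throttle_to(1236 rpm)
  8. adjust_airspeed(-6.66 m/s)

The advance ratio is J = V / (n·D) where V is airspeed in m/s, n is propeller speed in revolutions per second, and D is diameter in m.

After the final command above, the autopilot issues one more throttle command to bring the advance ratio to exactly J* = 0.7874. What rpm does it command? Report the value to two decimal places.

rpm = 1081.96

set_propeller: D = 1.629 m, P = 0.878 m (p = P/D = 0.538981); state ← (V=0, rpm=0)
set_airspeed(29.79): V ← 29.79 m/s
throttle_to(9072): rpm ← 9072
adjust_throttle(-687): rpm ← 9072 -687 = 8385
adjust_throttle(-1192): rpm ← 8385 -1192 = 7193
throttle_to(3487): rpm ← 3487
throttle_to(1236): rpm ← 1236
adjust_airspeed(-6.66): V ← 29.79 -6.66 = 23.13 m/s
final state: V = 23.13 m/s, rpm = 1236 → n = rpm/60 = 20.600000 rev/s
target J* = 0.7874; solve J* = V/(n·D) for n: n = V/(J*·D) = 23.13/(0.7874 × 1.629) = 18.032633 rev/s
rpm = 60·n = 1081.957965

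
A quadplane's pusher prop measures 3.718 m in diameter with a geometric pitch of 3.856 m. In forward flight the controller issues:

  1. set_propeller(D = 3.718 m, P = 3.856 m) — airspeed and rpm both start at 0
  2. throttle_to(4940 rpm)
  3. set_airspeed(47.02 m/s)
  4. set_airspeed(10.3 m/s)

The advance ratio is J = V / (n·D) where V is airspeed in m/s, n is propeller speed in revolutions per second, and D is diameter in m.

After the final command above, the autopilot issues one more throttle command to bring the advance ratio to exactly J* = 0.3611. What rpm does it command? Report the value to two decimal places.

set_propeller: D = 3.718 m, P = 3.856 m (p = P/D = 1.037117); state ← (V=0, rpm=0)
throttle_to(4940): rpm ← 4940
set_airspeed(47.02): V ← 47.02 m/s
set_airspeed(10.3): V ← 10.3 m/s
final state: V = 10.3 m/s, rpm = 4940 → n = rpm/60 = 82.333333 rev/s
target J* = 0.3611; solve J* = V/(n·D) for n: n = V/(J*·D) = 10.3/(0.3611 × 3.718) = 7.671854 rev/s
rpm = 60·n = 460.311263

rpm = 460.31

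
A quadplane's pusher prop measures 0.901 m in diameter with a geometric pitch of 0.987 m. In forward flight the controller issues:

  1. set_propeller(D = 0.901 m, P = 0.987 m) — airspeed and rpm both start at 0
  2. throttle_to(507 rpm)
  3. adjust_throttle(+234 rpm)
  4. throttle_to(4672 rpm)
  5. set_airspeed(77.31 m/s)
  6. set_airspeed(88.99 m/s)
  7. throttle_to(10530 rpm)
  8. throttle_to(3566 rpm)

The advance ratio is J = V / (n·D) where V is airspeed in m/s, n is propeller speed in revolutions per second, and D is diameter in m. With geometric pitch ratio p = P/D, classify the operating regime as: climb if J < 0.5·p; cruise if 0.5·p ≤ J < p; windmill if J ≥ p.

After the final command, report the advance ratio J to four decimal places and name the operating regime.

set_propeller: D = 0.901 m, P = 0.987 m (p = P/D = 1.095450); state ← (V=0, rpm=0)
throttle_to(507): rpm ← 507
adjust_throttle(+234): rpm ← 507 +234 = 741
throttle_to(4672): rpm ← 4672
set_airspeed(77.31): V ← 77.31 m/s
set_airspeed(88.99): V ← 88.99 m/s
throttle_to(10530): rpm ← 10530
throttle_to(3566): rpm ← 3566
final state: V = 88.99 m/s, rpm = 3566 → n = rpm/60 = 59.433333 rev/s
J = V / (n·D) = 88.99 / (59.433333 × 0.901) = 1.661829
regime bands: climb J<0.5477 | cruise [0.5477, 1.0954) | windmill J≥1.0954
J = 1.6618 → windmill

J = 1.6618, regime = windmill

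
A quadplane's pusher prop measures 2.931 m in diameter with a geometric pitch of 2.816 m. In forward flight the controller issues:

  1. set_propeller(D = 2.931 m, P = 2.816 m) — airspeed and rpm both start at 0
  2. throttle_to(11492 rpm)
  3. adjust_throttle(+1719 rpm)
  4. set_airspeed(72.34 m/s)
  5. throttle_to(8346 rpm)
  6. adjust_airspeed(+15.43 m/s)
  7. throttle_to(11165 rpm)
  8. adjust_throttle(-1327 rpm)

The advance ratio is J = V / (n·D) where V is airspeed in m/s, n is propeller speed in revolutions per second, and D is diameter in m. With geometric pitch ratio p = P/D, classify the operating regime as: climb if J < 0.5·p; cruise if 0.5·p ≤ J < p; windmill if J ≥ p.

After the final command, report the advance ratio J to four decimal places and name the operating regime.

set_propeller: D = 2.931 m, P = 2.816 m (p = P/D = 0.960764); state ← (V=0, rpm=0)
throttle_to(11492): rpm ← 11492
adjust_throttle(+1719): rpm ← 11492 +1719 = 13211
set_airspeed(72.34): V ← 72.34 m/s
throttle_to(8346): rpm ← 8346
adjust_airspeed(+15.43): V ← 72.34 +15.43 = 87.77 m/s
throttle_to(11165): rpm ← 11165
adjust_throttle(-1327): rpm ← 11165 -1327 = 9838
final state: V = 87.77 m/s, rpm = 9838 → n = rpm/60 = 163.966667 rev/s
J = V / (n·D) = 87.77 / (163.966667 × 2.931) = 0.182631
regime bands: climb J<0.4804 | cruise [0.4804, 0.9608) | windmill J≥0.9608
J = 0.1826 → climb

J = 0.1826, regime = climb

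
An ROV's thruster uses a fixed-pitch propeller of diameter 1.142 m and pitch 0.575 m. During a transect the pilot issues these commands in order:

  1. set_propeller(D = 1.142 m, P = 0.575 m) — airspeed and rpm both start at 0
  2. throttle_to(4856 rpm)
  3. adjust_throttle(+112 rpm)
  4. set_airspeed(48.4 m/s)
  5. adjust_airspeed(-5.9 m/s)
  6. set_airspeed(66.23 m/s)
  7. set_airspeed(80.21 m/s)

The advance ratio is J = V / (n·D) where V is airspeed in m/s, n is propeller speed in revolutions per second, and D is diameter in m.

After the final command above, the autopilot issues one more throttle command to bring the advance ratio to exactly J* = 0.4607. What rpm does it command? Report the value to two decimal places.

set_propeller: D = 1.142 m, P = 0.575 m (p = P/D = 0.503503); state ← (V=0, rpm=0)
throttle_to(4856): rpm ← 4856
adjust_throttle(+112): rpm ← 4856 +112 = 4968
set_airspeed(48.4): V ← 48.4 m/s
adjust_airspeed(-5.9): V ← 48.4 -5.9 = 42.5 m/s
set_airspeed(66.23): V ← 66.23 m/s
set_airspeed(80.21): V ← 80.21 m/s
final state: V = 80.21 m/s, rpm = 4968 → n = rpm/60 = 82.800000 rev/s
target J* = 0.4607; solve J* = V/(n·D) for n: n = V/(J*·D) = 80.21/(0.4607 × 1.142) = 152.455887 rev/s
rpm = 60·n = 9147.353243

rpm = 9147.35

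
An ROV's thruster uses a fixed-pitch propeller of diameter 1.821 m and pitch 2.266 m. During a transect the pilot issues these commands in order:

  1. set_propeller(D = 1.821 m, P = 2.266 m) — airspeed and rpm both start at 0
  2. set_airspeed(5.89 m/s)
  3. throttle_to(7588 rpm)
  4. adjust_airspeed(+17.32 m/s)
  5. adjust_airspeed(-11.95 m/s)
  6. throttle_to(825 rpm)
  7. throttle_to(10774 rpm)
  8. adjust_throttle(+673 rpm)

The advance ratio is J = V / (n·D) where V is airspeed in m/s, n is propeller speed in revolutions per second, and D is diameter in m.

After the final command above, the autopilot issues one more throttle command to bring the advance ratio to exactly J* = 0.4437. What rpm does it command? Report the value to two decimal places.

set_propeller: D = 1.821 m, P = 2.266 m (p = P/D = 1.244371); state ← (V=0, rpm=0)
set_airspeed(5.89): V ← 5.89 m/s
throttle_to(7588): rpm ← 7588
adjust_airspeed(+17.32): V ← 5.89 +17.32 = 23.21 m/s
adjust_airspeed(-11.95): V ← 23.21 -11.95 = 11.26 m/s
throttle_to(825): rpm ← 825
throttle_to(10774): rpm ← 10774
adjust_throttle(+673): rpm ← 10774 +673 = 11447
final state: V = 11.26 m/s, rpm = 11447 → n = rpm/60 = 190.783333 rev/s
target J* = 0.4437; solve J* = V/(n·D) for n: n = V/(J*·D) = 11.26/(0.4437 × 1.821) = 13.936028 rev/s
rpm = 60·n = 836.161691

rpm = 836.16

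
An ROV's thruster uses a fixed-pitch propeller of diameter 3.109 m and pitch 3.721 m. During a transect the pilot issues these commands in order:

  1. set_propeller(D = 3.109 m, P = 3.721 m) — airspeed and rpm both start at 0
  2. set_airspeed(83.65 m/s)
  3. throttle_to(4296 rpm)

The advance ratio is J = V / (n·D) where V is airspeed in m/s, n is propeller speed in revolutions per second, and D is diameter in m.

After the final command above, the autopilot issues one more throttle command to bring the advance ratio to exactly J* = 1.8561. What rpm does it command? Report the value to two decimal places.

rpm = 869.75

set_propeller: D = 3.109 m, P = 3.721 m (p = P/D = 1.196848); state ← (V=0, rpm=0)
set_airspeed(83.65): V ← 83.65 m/s
throttle_to(4296): rpm ← 4296
final state: V = 83.65 m/s, rpm = 4296 → n = rpm/60 = 71.600000 rev/s
target J* = 1.8561; solve J* = V/(n·D) for n: n = V/(J*·D) = 83.65/(1.8561 × 3.109) = 14.495856 rev/s
rpm = 60·n = 869.751333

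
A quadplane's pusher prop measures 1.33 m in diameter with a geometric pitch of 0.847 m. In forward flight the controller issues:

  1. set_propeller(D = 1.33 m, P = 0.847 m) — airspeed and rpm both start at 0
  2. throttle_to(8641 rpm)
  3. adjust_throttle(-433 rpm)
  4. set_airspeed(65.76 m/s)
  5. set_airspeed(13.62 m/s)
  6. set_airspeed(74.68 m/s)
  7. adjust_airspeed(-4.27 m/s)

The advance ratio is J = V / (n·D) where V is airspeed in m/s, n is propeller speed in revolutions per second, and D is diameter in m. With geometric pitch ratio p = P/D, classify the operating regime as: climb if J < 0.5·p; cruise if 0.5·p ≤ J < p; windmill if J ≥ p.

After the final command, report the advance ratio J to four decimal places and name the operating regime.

set_propeller: D = 1.33 m, P = 0.847 m (p = P/D = 0.636842); state ← (V=0, rpm=0)
throttle_to(8641): rpm ← 8641
adjust_throttle(-433): rpm ← 8641 -433 = 8208
set_airspeed(65.76): V ← 65.76 m/s
set_airspeed(13.62): V ← 13.62 m/s
set_airspeed(74.68): V ← 74.68 m/s
adjust_airspeed(-4.27): V ← 74.68 -4.27 = 70.41 m/s
final state: V = 70.41 m/s, rpm = 8208 → n = rpm/60 = 136.800000 rev/s
J = V / (n·D) = 70.41 / (136.800000 × 1.33) = 0.386987
regime bands: climb J<0.3184 | cruise [0.3184, 0.6368) | windmill J≥0.6368
J = 0.3870 → cruise

J = 0.3870, regime = cruise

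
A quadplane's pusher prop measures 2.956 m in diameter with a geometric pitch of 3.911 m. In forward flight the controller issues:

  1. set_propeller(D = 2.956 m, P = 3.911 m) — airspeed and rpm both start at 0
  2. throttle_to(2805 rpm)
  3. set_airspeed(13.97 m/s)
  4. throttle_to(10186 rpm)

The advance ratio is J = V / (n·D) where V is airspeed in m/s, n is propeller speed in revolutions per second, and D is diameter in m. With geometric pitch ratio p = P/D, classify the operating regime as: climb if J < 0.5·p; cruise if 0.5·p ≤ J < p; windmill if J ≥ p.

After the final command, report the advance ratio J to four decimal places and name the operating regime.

J = 0.0278, regime = climb

set_propeller: D = 2.956 m, P = 3.911 m (p = P/D = 1.323072); state ← (V=0, rpm=0)
throttle_to(2805): rpm ← 2805
set_airspeed(13.97): V ← 13.97 m/s
throttle_to(10186): rpm ← 10186
final state: V = 13.97 m/s, rpm = 10186 → n = rpm/60 = 169.766667 rev/s
J = V / (n·D) = 13.97 / (169.766667 × 2.956) = 0.027838
regime bands: climb J<0.6615 | cruise [0.6615, 1.3231) | windmill J≥1.3231
J = 0.0278 → climb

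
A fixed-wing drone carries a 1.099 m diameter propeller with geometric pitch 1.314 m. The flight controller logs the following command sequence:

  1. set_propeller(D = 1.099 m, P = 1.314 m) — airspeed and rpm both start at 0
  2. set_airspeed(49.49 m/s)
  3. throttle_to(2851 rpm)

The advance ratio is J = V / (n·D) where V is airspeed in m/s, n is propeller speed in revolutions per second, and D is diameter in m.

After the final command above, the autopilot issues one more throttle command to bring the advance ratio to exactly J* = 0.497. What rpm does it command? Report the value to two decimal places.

rpm = 5436.44

set_propeller: D = 1.099 m, P = 1.314 m (p = P/D = 1.195632); state ← (V=0, rpm=0)
set_airspeed(49.49): V ← 49.49 m/s
throttle_to(2851): rpm ← 2851
final state: V = 49.49 m/s, rpm = 2851 → n = rpm/60 = 47.516667 rev/s
target J* = 0.497; solve J* = V/(n·D) for n: n = V/(J*·D) = 49.49/(0.497 × 1.099) = 90.607338 rev/s
rpm = 60·n = 5436.440298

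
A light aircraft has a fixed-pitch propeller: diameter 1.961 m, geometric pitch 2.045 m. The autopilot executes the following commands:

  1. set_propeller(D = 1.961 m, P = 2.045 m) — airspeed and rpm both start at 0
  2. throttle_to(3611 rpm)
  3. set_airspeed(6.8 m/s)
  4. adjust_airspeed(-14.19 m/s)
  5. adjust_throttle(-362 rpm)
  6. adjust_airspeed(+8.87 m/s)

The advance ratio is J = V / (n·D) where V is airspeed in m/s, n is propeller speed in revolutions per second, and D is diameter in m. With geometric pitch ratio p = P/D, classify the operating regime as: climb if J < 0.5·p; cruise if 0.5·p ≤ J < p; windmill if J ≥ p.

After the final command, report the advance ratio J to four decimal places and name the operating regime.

J = 0.0139, regime = climb

set_propeller: D = 1.961 m, P = 2.045 m (p = P/D = 1.042835); state ← (V=0, rpm=0)
throttle_to(3611): rpm ← 3611
set_airspeed(6.8): V ← 6.8 m/s
adjust_airspeed(-14.19): V ← 6.8 -14.19 = -7.39 m/s
adjust_throttle(-362): rpm ← 3611 -362 = 3249
adjust_airspeed(+8.87): V ← -7.39 +8.87 = 1.48 m/s
final state: V = 1.48 m/s, rpm = 3249 → n = rpm/60 = 54.150000 rev/s
J = V / (n·D) = 1.48 / (54.150000 × 1.961) = 0.013938
regime bands: climb J<0.5214 | cruise [0.5214, 1.0428) | windmill J≥1.0428
J = 0.0139 → climb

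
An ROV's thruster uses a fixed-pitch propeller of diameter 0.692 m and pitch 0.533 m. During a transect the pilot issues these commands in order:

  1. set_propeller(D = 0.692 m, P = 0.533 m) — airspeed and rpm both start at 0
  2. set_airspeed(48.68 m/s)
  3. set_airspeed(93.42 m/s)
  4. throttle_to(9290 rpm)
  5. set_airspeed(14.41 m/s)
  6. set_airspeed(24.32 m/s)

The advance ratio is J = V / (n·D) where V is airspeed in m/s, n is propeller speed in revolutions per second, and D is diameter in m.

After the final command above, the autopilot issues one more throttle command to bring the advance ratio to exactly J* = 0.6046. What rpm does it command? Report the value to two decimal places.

set_propeller: D = 0.692 m, P = 0.533 m (p = P/D = 0.770231); state ← (V=0, rpm=0)
set_airspeed(48.68): V ← 48.68 m/s
set_airspeed(93.42): V ← 93.42 m/s
throttle_to(9290): rpm ← 9290
set_airspeed(14.41): V ← 14.41 m/s
set_airspeed(24.32): V ← 24.32 m/s
final state: V = 24.32 m/s, rpm = 9290 → n = rpm/60 = 154.833333 rev/s
target J* = 0.6046; solve J* = V/(n·D) for n: n = V/(J*·D) = 24.32/(0.6046 × 0.692) = 58.128529 rev/s
rpm = 60·n = 3487.711744

rpm = 3487.71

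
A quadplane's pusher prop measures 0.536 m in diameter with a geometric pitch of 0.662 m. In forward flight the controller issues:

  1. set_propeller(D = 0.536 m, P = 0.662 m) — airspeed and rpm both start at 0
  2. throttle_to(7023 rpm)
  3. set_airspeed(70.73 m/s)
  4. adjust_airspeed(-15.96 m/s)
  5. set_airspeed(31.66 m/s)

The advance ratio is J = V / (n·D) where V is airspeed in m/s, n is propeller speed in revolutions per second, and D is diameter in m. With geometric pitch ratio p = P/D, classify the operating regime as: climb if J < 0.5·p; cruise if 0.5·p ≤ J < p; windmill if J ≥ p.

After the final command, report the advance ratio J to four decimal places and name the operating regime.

set_propeller: D = 0.536 m, P = 0.662 m (p = P/D = 1.235075); state ← (V=0, rpm=0)
throttle_to(7023): rpm ← 7023
set_airspeed(70.73): V ← 70.73 m/s
adjust_airspeed(-15.96): V ← 70.73 -15.96 = 54.77 m/s
set_airspeed(31.66): V ← 31.66 m/s
final state: V = 31.66 m/s, rpm = 7023 → n = rpm/60 = 117.050000 rev/s
J = V / (n·D) = 31.66 / (117.050000 × 0.536) = 0.504632
regime bands: climb J<0.6175 | cruise [0.6175, 1.2351) | windmill J≥1.2351
J = 0.5046 → climb

J = 0.5046, regime = climb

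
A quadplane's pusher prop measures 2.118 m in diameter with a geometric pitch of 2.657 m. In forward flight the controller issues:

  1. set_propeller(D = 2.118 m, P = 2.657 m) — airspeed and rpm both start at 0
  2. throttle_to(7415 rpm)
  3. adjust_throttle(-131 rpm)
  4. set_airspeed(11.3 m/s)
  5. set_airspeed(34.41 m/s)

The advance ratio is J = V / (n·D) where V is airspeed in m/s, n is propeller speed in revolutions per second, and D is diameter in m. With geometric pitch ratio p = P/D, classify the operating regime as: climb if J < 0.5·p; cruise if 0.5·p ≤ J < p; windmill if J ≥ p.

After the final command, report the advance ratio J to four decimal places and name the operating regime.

set_propeller: D = 2.118 m, P = 2.657 m (p = P/D = 1.254485); state ← (V=0, rpm=0)
throttle_to(7415): rpm ← 7415
adjust_throttle(-131): rpm ← 7415 -131 = 7284
set_airspeed(11.3): V ← 11.3 m/s
set_airspeed(34.41): V ← 34.41 m/s
final state: V = 34.41 m/s, rpm = 7284 → n = rpm/60 = 121.400000 rev/s
J = V / (n·D) = 34.41 / (121.400000 × 2.118) = 0.133826
regime bands: climb J<0.6272 | cruise [0.6272, 1.2545) | windmill J≥1.2545
J = 0.1338 → climb

J = 0.1338, regime = climb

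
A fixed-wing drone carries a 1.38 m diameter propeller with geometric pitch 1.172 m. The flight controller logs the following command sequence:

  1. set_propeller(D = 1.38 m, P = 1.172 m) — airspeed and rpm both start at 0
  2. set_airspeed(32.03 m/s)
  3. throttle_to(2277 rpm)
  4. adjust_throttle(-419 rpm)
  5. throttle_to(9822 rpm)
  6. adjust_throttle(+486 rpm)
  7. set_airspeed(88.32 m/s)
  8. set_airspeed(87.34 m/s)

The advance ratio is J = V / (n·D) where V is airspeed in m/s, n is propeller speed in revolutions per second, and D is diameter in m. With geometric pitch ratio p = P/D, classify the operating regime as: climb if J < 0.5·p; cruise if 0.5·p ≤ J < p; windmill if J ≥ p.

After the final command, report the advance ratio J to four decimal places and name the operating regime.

J = 0.3684, regime = climb

set_propeller: D = 1.38 m, P = 1.172 m (p = P/D = 0.849275); state ← (V=0, rpm=0)
set_airspeed(32.03): V ← 32.03 m/s
throttle_to(2277): rpm ← 2277
adjust_throttle(-419): rpm ← 2277 -419 = 1858
throttle_to(9822): rpm ← 9822
adjust_throttle(+486): rpm ← 9822 +486 = 10308
set_airspeed(88.32): V ← 88.32 m/s
set_airspeed(87.34): V ← 87.34 m/s
final state: V = 87.34 m/s, rpm = 10308 → n = rpm/60 = 171.800000 rev/s
J = V / (n·D) = 87.34 / (171.800000 × 1.38) = 0.368393
regime bands: climb J<0.4246 | cruise [0.4246, 0.8493) | windmill J≥0.8493
J = 0.3684 → climb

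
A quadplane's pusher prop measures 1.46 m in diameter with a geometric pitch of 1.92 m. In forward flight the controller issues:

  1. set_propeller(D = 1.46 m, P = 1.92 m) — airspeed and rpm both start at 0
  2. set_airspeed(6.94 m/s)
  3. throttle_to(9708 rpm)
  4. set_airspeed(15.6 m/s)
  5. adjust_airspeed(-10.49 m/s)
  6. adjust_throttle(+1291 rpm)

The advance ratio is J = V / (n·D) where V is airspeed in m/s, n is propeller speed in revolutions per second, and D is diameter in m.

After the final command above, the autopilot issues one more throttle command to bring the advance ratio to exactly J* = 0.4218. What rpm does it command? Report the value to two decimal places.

set_propeller: D = 1.46 m, P = 1.92 m (p = P/D = 1.315068); state ← (V=0, rpm=0)
set_airspeed(6.94): V ← 6.94 m/s
throttle_to(9708): rpm ← 9708
set_airspeed(15.6): V ← 15.6 m/s
adjust_airspeed(-10.49): V ← 15.6 -10.49 = 5.11 m/s
adjust_throttle(+1291): rpm ← 9708 +1291 = 10999
final state: V = 5.11 m/s, rpm = 10999 → n = rpm/60 = 183.316667 rev/s
target J* = 0.4218; solve J* = V/(n·D) for n: n = V/(J*·D) = 5.11/(0.4218 × 1.46) = 8.297771 rev/s
rpm = 60·n = 497.866287

rpm = 497.87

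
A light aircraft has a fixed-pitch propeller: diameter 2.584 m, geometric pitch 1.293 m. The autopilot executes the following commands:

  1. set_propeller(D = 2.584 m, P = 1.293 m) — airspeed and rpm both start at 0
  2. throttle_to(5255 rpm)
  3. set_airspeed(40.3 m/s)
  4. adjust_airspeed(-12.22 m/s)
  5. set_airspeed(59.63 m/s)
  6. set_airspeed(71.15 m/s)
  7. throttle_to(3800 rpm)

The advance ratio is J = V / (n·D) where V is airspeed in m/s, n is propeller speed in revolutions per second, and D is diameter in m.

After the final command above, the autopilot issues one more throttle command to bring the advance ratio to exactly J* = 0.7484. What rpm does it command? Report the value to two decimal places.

set_propeller: D = 2.584 m, P = 1.293 m (p = P/D = 0.500387); state ← (V=0, rpm=0)
throttle_to(5255): rpm ← 5255
set_airspeed(40.3): V ← 40.3 m/s
adjust_airspeed(-12.22): V ← 40.3 -12.22 = 28.08 m/s
set_airspeed(59.63): V ← 59.63 m/s
set_airspeed(71.15): V ← 71.15 m/s
throttle_to(3800): rpm ← 3800
final state: V = 71.15 m/s, rpm = 3800 → n = rpm/60 = 63.333333 rev/s
target J* = 0.7484; solve J* = V/(n·D) for n: n = V/(J*·D) = 71.15/(0.7484 × 2.584) = 36.791595 rev/s
rpm = 60·n = 2207.495702

rpm = 2207.50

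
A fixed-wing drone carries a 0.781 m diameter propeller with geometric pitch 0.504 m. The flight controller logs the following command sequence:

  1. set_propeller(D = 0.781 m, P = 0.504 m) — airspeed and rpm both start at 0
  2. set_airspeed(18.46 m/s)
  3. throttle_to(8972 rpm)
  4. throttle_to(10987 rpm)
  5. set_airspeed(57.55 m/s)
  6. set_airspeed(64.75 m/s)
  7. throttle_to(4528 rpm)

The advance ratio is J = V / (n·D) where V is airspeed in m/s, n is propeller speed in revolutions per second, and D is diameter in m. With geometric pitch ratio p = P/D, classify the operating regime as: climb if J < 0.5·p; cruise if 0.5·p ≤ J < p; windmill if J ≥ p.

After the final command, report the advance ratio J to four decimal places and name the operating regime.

J = 1.0986, regime = windmill

set_propeller: D = 0.781 m, P = 0.504 m (p = P/D = 0.645327); state ← (V=0, rpm=0)
set_airspeed(18.46): V ← 18.46 m/s
throttle_to(8972): rpm ← 8972
throttle_to(10987): rpm ← 10987
set_airspeed(57.55): V ← 57.55 m/s
set_airspeed(64.75): V ← 64.75 m/s
throttle_to(4528): rpm ← 4528
final state: V = 64.75 m/s, rpm = 4528 → n = rpm/60 = 75.466667 rev/s
J = V / (n·D) = 64.75 / (75.466667 × 0.781) = 1.098585
regime bands: climb J<0.3227 | cruise [0.3227, 0.6453) | windmill J≥0.6453
J = 1.0986 → windmill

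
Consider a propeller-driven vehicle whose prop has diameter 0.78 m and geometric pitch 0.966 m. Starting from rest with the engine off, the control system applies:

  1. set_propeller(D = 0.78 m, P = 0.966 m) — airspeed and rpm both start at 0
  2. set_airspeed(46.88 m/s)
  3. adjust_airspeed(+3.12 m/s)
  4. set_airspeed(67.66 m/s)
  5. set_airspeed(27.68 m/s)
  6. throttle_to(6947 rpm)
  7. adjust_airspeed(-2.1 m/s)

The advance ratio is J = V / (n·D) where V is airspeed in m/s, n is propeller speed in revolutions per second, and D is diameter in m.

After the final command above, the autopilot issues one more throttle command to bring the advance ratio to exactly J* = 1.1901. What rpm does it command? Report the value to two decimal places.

rpm = 1653.38

set_propeller: D = 0.78 m, P = 0.966 m (p = P/D = 1.238462); state ← (V=0, rpm=0)
set_airspeed(46.88): V ← 46.88 m/s
adjust_airspeed(+3.12): V ← 46.88 +3.12 = 50 m/s
set_airspeed(67.66): V ← 67.66 m/s
set_airspeed(27.68): V ← 27.68 m/s
throttle_to(6947): rpm ← 6947
adjust_airspeed(-2.1): V ← 27.68 -2.1 = 25.58 m/s
final state: V = 25.58 m/s, rpm = 6947 → n = rpm/60 = 115.783333 rev/s
target J* = 1.1901; solve J* = V/(n·D) for n: n = V/(J*·D) = 25.58/(1.1901 × 0.78) = 27.556400 rev/s
rpm = 60·n = 1653.384008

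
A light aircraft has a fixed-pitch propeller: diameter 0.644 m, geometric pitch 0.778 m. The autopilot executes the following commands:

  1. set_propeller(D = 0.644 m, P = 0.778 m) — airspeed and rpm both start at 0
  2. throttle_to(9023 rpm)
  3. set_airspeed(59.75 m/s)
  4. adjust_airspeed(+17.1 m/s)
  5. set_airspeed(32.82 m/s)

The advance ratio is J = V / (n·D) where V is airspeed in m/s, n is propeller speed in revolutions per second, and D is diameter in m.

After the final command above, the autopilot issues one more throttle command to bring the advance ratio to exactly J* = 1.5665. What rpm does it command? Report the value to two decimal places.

set_propeller: D = 0.644 m, P = 0.778 m (p = P/D = 1.208075); state ← (V=0, rpm=0)
throttle_to(9023): rpm ← 9023
set_airspeed(59.75): V ← 59.75 m/s
adjust_airspeed(+17.1): V ← 59.75 +17.1 = 76.85 m/s
set_airspeed(32.82): V ← 32.82 m/s
final state: V = 32.82 m/s, rpm = 9023 → n = rpm/60 = 150.383333 rev/s
target J* = 1.5665; solve J* = V/(n·D) for n: n = V/(J*·D) = 32.82/(1.5665 × 0.644) = 32.532865 rev/s
rpm = 60·n = 1951.971896

rpm = 1951.97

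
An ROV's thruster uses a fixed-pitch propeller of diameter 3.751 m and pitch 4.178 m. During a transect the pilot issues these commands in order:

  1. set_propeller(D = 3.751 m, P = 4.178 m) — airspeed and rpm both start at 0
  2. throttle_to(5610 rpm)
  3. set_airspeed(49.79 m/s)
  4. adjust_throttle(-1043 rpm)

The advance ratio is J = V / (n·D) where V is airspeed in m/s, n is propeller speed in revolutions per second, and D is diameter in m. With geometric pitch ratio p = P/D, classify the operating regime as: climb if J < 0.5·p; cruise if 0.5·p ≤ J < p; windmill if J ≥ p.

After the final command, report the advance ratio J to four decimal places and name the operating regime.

set_propeller: D = 3.751 m, P = 4.178 m (p = P/D = 1.113836); state ← (V=0, rpm=0)
throttle_to(5610): rpm ← 5610
set_airspeed(49.79): V ← 49.79 m/s
adjust_throttle(-1043): rpm ← 5610 -1043 = 4567
final state: V = 49.79 m/s, rpm = 4567 → n = rpm/60 = 76.116667 rev/s
J = V / (n·D) = 49.79 / (76.116667 × 3.751) = 0.174387
regime bands: climb J<0.5569 | cruise [0.5569, 1.1138) | windmill J≥1.1138
J = 0.1744 → climb

J = 0.1744, regime = climb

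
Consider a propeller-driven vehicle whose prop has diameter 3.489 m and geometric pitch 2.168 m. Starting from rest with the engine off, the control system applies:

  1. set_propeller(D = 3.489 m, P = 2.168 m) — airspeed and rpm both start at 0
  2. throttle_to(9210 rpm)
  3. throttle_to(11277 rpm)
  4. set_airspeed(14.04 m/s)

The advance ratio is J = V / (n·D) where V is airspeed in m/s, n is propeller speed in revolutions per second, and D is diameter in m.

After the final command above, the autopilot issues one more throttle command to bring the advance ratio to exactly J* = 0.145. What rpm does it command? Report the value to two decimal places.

rpm = 1665.13

set_propeller: D = 3.489 m, P = 2.168 m (p = P/D = 0.621381); state ← (V=0, rpm=0)
throttle_to(9210): rpm ← 9210
throttle_to(11277): rpm ← 11277
set_airspeed(14.04): V ← 14.04 m/s
final state: V = 14.04 m/s, rpm = 11277 → n = rpm/60 = 187.950000 rev/s
target J* = 0.145; solve J* = V/(n·D) for n: n = V/(J*·D) = 14.04/(0.145 × 3.489) = 27.752246 rev/s
rpm = 60·n = 1665.134759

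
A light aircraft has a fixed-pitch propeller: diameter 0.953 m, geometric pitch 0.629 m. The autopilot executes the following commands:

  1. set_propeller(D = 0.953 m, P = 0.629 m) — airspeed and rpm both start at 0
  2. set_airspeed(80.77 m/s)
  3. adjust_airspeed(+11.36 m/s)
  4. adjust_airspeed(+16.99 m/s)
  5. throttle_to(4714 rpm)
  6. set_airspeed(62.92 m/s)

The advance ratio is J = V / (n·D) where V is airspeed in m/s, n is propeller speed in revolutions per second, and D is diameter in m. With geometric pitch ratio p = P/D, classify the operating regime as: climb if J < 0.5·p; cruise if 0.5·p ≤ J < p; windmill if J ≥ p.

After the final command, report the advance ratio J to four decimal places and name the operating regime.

set_propeller: D = 0.953 m, P = 0.629 m (p = P/D = 0.660021); state ← (V=0, rpm=0)
set_airspeed(80.77): V ← 80.77 m/s
adjust_airspeed(+11.36): V ← 80.77 +11.36 = 92.13 m/s
adjust_airspeed(+16.99): V ← 92.13 +16.99 = 109.12 m/s
throttle_to(4714): rpm ← 4714
set_airspeed(62.92): V ← 62.92 m/s
final state: V = 62.92 m/s, rpm = 4714 → n = rpm/60 = 78.566667 rev/s
J = V / (n·D) = 62.92 / (78.566667 × 0.953) = 0.840345
regime bands: climb J<0.3300 | cruise [0.3300, 0.6600) | windmill J≥0.6600
J = 0.8403 → windmill

J = 0.8403, regime = windmill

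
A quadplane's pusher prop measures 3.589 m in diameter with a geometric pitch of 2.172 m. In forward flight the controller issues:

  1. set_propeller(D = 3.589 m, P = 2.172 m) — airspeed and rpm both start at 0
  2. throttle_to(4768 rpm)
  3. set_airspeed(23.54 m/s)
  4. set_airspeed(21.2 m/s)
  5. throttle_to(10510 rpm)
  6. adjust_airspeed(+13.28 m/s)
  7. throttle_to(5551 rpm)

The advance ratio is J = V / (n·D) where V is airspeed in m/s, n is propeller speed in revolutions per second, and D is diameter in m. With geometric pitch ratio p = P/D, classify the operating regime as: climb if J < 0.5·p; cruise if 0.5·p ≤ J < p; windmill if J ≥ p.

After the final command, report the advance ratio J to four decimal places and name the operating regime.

J = 0.1038, regime = climb

set_propeller: D = 3.589 m, P = 2.172 m (p = P/D = 0.605183); state ← (V=0, rpm=0)
throttle_to(4768): rpm ← 4768
set_airspeed(23.54): V ← 23.54 m/s
set_airspeed(21.2): V ← 21.2 m/s
throttle_to(10510): rpm ← 10510
adjust_airspeed(+13.28): V ← 21.2 +13.28 = 34.48 m/s
throttle_to(5551): rpm ← 5551
final state: V = 34.48 m/s, rpm = 5551 → n = rpm/60 = 92.516667 rev/s
J = V / (n·D) = 34.48 / (92.516667 × 3.589) = 0.103842
regime bands: climb J<0.3026 | cruise [0.3026, 0.6052) | windmill J≥0.6052
J = 0.1038 → climb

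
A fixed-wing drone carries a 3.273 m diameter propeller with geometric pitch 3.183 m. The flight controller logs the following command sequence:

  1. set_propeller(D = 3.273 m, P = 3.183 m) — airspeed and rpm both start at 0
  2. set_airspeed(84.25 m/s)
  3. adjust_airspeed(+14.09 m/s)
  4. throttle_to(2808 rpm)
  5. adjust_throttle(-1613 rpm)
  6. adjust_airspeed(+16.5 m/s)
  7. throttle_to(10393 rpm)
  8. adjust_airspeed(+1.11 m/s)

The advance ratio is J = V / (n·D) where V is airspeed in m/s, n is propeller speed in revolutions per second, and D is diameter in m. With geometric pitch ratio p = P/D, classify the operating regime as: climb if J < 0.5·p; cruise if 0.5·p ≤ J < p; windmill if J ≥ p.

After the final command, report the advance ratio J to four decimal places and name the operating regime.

set_propeller: D = 3.273 m, P = 3.183 m (p = P/D = 0.972502); state ← (V=0, rpm=0)
set_airspeed(84.25): V ← 84.25 m/s
adjust_airspeed(+14.09): V ← 84.25 +14.09 = 98.34 m/s
throttle_to(2808): rpm ← 2808
adjust_throttle(-1613): rpm ← 2808 -1613 = 1195
adjust_airspeed(+16.5): V ← 98.34 +16.5 = 114.84 m/s
throttle_to(10393): rpm ← 10393
adjust_airspeed(+1.11): V ← 114.84 +1.11 = 115.95 m/s
final state: V = 115.95 m/s, rpm = 10393 → n = rpm/60 = 173.216667 rev/s
J = V / (n·D) = 115.95 / (173.216667 × 3.273) = 0.204520
regime bands: climb J<0.4863 | cruise [0.4863, 0.9725) | windmill J≥0.9725
J = 0.2045 → climb

J = 0.2045, regime = climb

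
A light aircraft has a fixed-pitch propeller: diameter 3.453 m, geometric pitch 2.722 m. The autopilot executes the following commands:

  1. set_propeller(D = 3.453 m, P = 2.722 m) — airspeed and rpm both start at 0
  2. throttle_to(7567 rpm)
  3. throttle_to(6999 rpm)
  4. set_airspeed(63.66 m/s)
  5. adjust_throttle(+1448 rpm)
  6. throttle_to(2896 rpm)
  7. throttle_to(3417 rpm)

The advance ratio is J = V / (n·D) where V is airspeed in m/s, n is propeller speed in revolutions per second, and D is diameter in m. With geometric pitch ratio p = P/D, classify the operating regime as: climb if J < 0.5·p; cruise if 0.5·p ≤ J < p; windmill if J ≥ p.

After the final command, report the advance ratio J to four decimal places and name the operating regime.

set_propeller: D = 3.453 m, P = 2.722 m (p = P/D = 0.788300); state ← (V=0, rpm=0)
throttle_to(7567): rpm ← 7567
throttle_to(6999): rpm ← 6999
set_airspeed(63.66): V ← 63.66 m/s
adjust_throttle(+1448): rpm ← 6999 +1448 = 8447
throttle_to(2896): rpm ← 2896
throttle_to(3417): rpm ← 3417
final state: V = 63.66 m/s, rpm = 3417 → n = rpm/60 = 56.950000 rev/s
J = V / (n·D) = 63.66 / (56.950000 × 3.453) = 0.323725
regime bands: climb J<0.3942 | cruise [0.3942, 0.7883) | windmill J≥0.7883
J = 0.3237 → climb

J = 0.3237, regime = climb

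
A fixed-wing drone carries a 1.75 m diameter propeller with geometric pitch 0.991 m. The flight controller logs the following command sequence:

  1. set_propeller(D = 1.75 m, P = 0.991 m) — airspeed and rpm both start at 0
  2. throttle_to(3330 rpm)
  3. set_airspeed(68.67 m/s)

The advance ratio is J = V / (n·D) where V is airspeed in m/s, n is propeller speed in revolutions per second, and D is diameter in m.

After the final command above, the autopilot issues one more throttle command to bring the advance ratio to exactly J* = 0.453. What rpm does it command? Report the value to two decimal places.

set_propeller: D = 1.75 m, P = 0.991 m (p = P/D = 0.566286); state ← (V=0, rpm=0)
throttle_to(3330): rpm ← 3330
set_airspeed(68.67): V ← 68.67 m/s
final state: V = 68.67 m/s, rpm = 3330 → n = rpm/60 = 55.500000 rev/s
target J* = 0.453; solve J* = V/(n·D) for n: n = V/(J*·D) = 68.67/(0.453 × 1.75) = 86.622517 rev/s
rpm = 60·n = 5197.350993

rpm = 5197.35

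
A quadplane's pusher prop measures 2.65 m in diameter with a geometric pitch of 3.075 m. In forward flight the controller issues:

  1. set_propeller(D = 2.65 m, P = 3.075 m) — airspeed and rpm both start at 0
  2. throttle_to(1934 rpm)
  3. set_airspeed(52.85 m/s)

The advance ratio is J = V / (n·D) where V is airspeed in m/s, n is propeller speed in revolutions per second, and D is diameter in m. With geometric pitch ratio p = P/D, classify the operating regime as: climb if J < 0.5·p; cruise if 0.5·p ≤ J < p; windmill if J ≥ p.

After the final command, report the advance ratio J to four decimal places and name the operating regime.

J = 0.6187, regime = cruise

set_propeller: D = 2.65 m, P = 3.075 m (p = P/D = 1.160377); state ← (V=0, rpm=0)
throttle_to(1934): rpm ← 1934
set_airspeed(52.85): V ← 52.85 m/s
final state: V = 52.85 m/s, rpm = 1934 → n = rpm/60 = 32.233333 rev/s
J = V / (n·D) = 52.85 / (32.233333 × 2.65) = 0.618720
regime bands: climb J<0.5802 | cruise [0.5802, 1.1604) | windmill J≥1.1604
J = 0.6187 → cruise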